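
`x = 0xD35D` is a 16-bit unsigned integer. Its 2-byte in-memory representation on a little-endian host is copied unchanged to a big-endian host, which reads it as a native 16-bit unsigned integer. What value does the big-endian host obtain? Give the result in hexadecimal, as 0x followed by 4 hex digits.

Stored little-endian, the bytes at ascending addresses are 5D D3.
Read back as big-endian, the last byte is least significant, giving 0x5DD3.

0x5DD3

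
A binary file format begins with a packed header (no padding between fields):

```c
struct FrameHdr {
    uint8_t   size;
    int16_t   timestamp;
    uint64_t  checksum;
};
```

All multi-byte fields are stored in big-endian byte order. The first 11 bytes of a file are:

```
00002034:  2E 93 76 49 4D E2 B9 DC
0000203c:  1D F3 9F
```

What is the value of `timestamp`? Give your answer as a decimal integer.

-27786

`timestamp` follows `size` (1 byte), so it starts at byte offset 1 and occupies 2 bytes.
Bytes at offsets 1..2: 93 76.
Big-endian: lowest address holds the most-significant byte.
The bytes are already most-significant first: 0x9376.
Top bit is set, so as a signed 16-bit value this is 0x9376 − 2^16 = -27786.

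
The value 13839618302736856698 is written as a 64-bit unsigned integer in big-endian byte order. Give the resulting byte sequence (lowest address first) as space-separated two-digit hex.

C0 10 33 85 59 9F F6 7A

13839618302736856698 in hexadecimal, padded to 64 bits, is 0xC0103385599FF67A.
Split into bytes (most-significant first): C0 10 33 85 59 9F F6 7A.
In big-endian order the high byte comes first in memory.
So the memory order matches the most-significant-first order: C0 10 33 85 59 9F F6 7A.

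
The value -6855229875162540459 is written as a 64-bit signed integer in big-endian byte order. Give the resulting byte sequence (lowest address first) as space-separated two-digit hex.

A0 DD 54 BF C5 4A 96 55

Two's complement of -6855229875162540459 in 64 bits: 6855229875162540459 = 0x5F22AB403AB569AB; invert → 0xA0DD54BFC54A9654; add 1 → 0xA0DD54BFC54A9655.
Split into bytes (most-significant first): A0 DD 54 BF C5 4A 96 55.
In big-endian order the high byte comes first in memory.
So the memory order matches the most-significant-first order: A0 DD 54 BF C5 4A 96 55.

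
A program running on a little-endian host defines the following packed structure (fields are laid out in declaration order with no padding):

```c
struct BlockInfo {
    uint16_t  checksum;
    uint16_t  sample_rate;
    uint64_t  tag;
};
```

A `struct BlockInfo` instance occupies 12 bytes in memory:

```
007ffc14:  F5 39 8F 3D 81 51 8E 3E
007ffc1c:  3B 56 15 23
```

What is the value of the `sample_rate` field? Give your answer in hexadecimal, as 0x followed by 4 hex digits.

`sample_rate` follows `checksum` (2 bytes), so it starts at byte offset 2 and occupies 2 bytes.
Bytes at offsets 2..3: 8F 3D.
Little-endian: lowest address holds the least-significant byte.
Reassemble most-significant byte first: 3D 8F → 0x3D8F.

0x3D8F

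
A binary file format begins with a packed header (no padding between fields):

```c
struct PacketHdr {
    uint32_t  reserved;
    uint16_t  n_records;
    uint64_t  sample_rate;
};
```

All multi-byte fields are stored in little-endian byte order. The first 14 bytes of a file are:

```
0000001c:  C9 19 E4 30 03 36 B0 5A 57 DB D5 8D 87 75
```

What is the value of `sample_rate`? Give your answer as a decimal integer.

`sample_rate` follows `reserved` (4 B), `n_records` (2 B), so it starts at offset 4 + 2 = 6 and occupies 8 bytes.
Bytes at offsets 6..13: B0 5A 57 DB D5 8D 87 75.
In little-endian order the low byte comes first in memory.
Reassemble most-significant byte first: 75 87 8D D5 DB 57 5A B0 → 0x75878DD5DB575AB0.
0x75878DD5DB575AB0 = 8468893573940992688.

8468893573940992688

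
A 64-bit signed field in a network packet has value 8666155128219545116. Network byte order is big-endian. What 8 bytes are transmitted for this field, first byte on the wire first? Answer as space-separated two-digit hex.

8666155128219545116 in hexadecimal, padded to 64 bits, is 0x78445E2C81F4AE1C.
Split into bytes (most-significant first): 78 44 5E 2C 81 F4 AE 1C.
Big-endian stores the most-significant byte at the lowest address.
So the memory order matches the most-significant-first order: 78 44 5E 2C 81 F4 AE 1C.

78 44 5E 2C 81 F4 AE 1C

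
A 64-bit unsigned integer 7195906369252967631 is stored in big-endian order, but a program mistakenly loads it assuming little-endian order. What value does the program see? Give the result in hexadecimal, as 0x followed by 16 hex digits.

7195906369252967631 in 64-bit hexadecimal is 0x63DCFEB7A04B44CF.
Stored big-endian, the bytes at ascending addresses are 63 DC FE B7 A0 4B 44 CF.
Read back as little-endian, the first byte is least significant, giving 0xCF444BA0B7FEDC63.

0xCF444BA0B7FEDC63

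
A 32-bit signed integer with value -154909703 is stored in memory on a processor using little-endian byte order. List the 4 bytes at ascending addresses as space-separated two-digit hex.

F9 43 C4 F6

Two's complement of -154909703 in 32 bits: 154909703 = 0x093BBC07; invert → 0xF6C443F8; add 1 → 0xF6C443F9.
Split into bytes (most-significant first): F6 C4 43 F9.
Little-endian: lowest address holds the least-significant byte.
So at ascending addresses the bytes are F9 43 C4 F6.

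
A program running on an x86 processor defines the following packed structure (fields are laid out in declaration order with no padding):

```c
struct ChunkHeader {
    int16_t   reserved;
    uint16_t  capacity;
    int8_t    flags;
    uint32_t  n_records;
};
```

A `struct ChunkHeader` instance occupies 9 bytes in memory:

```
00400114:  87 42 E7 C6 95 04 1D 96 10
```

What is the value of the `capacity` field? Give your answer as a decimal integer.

`capacity` follows `reserved` (2 bytes), so it starts at byte offset 2 and occupies 2 bytes.
Bytes at offsets 2..3: E7 C6.
Little-endian stores the least-significant byte at the lowest address.
Reassemble most-significant byte first: C6 E7 → 0xC6E7.
0xC6E7 = 50919.

50919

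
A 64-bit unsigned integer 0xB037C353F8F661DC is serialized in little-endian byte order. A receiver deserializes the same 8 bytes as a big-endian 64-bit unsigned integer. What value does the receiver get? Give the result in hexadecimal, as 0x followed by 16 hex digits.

Stored little-endian, the bytes at ascending addresses are DC 61 F6 F8 53 C3 37 B0.
Read back as big-endian, the last byte is least significant, giving 0xDC61F6F853C337B0.

0xDC61F6F853C337B0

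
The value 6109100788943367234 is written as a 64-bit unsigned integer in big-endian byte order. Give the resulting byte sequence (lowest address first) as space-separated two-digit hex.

54 C7 E2 CC D6 07 2C 42

6109100788943367234 in hexadecimal, padded to 64 bits, is 0x54C7E2CCD6072C42.
Split into bytes (most-significant first): 54 C7 E2 CC D6 07 2C 42.
Big-endian stores the most-significant byte at the lowest address.
So the memory order matches the most-significant-first order: 54 C7 E2 CC D6 07 2C 42.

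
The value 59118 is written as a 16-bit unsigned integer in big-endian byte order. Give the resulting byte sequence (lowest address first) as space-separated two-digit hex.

E6 EE

59118 in hexadecimal, padded to 16 bits, is 0xE6EE.
Split into bytes (most-significant first): E6 EE.
Big-endian: lowest address holds the most-significant byte.
So the memory order matches the most-significant-first order: E6 EE.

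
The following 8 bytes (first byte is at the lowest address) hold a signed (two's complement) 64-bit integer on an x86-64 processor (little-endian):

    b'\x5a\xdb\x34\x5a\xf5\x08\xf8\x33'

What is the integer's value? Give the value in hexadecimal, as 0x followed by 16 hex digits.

In little-endian order the low byte comes first in memory.
Reassemble most-significant byte first: 33 F8 08 F5 5A 34 DB 5A → 0x33F808F55A34DB5A.

0x33F808F55A34DB5A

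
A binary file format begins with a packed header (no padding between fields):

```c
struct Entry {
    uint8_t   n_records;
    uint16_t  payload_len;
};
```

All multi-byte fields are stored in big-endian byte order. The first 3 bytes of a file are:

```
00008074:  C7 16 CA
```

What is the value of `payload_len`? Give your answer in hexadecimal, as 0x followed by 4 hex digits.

0x16CA

`payload_len` follows `n_records` (1 byte), so it starts at byte offset 1 and occupies 2 bytes.
Bytes at offsets 1..2: 16 CA.
Big-endian stores the most-significant byte at the lowest address.
The bytes are already most-significant first: 0x16CA.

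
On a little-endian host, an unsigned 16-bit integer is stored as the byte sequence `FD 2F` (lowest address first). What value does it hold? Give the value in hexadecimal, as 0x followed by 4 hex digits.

0x2FFD

Little-endian stores the least-significant byte at the lowest address.
Reassemble most-significant byte first: 2F FD → 0x2FFD.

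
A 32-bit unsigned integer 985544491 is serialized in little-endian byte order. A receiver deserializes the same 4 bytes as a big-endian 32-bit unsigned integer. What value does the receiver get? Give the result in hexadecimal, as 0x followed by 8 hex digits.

0x2B37BE3A

985544491 in 32-bit hexadecimal is 0x3ABE372B.
Stored little-endian, the bytes at ascending addresses are 2B 37 BE 3A.
Read back as big-endian, the last byte is least significant, giving 0x2B37BE3A.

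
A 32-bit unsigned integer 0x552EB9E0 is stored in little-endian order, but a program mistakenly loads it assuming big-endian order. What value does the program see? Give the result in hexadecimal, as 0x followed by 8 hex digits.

0xE0B92E55

Stored little-endian, the bytes at ascending addresses are E0 B9 2E 55.
Read back as big-endian, the last byte is least significant, giving 0xE0B92E55.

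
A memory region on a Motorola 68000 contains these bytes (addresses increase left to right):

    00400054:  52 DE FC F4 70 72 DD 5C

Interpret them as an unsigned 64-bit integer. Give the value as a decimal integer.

Big-endian: lowest address holds the most-significant byte.
The bytes are already most-significant first: 0x52DEFCF47072DD5C.
0x52DEFCF47072DD5C = 5971488282728652124.

5971488282728652124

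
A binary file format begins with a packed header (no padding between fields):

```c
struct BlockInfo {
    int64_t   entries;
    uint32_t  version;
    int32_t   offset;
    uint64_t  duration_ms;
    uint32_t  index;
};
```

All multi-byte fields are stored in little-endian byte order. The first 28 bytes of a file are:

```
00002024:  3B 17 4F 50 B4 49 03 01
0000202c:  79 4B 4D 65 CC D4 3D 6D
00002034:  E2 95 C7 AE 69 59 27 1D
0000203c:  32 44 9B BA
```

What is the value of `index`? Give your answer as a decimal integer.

3130737714

`index` follows `entries` (8 B), `version` (4 B), `offset` (4 B), `duration_ms` (8 B), so it starts at offset 8 + 4 + 4 + 8 = 24 and occupies 4 bytes.
Bytes at offsets 24..27: 32 44 9B BA.
In little-endian order the low byte comes first in memory.
Reassemble most-significant byte first: BA 9B 44 32 → 0xBA9B4432.
0xBA9B4432 = 3130737714.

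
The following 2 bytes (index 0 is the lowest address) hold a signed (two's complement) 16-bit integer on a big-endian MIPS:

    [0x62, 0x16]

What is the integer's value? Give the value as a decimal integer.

Big-endian stores the most-significant byte at the lowest address.
The bytes are already most-significant first: 0x6216.
0x6216 = 25110.

25110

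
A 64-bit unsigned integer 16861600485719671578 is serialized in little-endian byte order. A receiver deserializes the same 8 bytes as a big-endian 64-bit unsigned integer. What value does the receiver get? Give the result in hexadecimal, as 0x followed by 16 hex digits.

16861600485719671578 in 64-bit hexadecimal is 0xEA00704E1FE0031A.
Stored little-endian, the bytes at ascending addresses are 1A 03 E0 1F 4E 70 00 EA.
Read back as big-endian, the last byte is least significant, giving 0x1A03E01F4E7000EA.

0x1A03E01F4E7000EA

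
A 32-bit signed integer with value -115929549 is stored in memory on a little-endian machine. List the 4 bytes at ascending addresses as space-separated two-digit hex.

Two's complement of -115929549 in 32 bits: 115929549 = 0x06E8F1CD; invert → 0xF9170E32; add 1 → 0xF9170E33.
Split into bytes (most-significant first): F9 17 0E 33.
Little-endian: lowest address holds the least-significant byte.
So at ascending addresses the bytes are 33 0E 17 F9.

33 0E 17 F9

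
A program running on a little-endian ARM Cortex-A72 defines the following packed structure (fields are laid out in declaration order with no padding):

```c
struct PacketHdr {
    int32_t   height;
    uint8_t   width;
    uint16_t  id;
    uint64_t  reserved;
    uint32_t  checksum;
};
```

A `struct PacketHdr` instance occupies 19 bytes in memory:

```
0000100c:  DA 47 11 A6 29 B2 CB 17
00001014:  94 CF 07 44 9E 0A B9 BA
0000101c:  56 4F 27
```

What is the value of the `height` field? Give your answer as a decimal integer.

`height` is the first field, at byte offset 0, occupying 4 bytes.
Bytes at offsets 0..3: DA 47 11 A6.
In little-endian order the low byte comes first in memory.
Reassemble most-significant byte first: A6 11 47 DA → 0xA61147DA.
Top bit is set, so as a signed 32-bit value this is 0xA61147DA − 2^32 = -1508816934.

-1508816934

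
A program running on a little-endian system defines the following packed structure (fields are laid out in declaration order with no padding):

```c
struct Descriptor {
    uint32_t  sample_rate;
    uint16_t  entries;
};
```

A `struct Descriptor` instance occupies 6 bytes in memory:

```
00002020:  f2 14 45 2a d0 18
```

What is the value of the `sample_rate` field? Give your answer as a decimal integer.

709170418

`sample_rate` is the first field, at byte offset 0, occupying 4 bytes.
Bytes at offsets 0..3: F2 14 45 2A.
In little-endian order the low byte comes first in memory.
Reassemble most-significant byte first: 2A 45 14 F2 → 0x2A4514F2.
0x2A4514F2 = 709170418.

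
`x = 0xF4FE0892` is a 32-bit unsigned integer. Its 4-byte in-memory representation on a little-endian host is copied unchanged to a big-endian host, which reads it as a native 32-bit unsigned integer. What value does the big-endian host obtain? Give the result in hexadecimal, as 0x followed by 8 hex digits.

0x9208FEF4

Stored little-endian, the bytes at ascending addresses are 92 08 FE F4.
Read back as big-endian, the last byte is least significant, giving 0x9208FEF4.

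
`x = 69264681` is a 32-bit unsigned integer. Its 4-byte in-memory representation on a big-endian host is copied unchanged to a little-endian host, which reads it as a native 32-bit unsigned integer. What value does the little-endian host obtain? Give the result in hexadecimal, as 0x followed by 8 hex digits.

69264681 in 32-bit hexadecimal is 0x0420E529.
Stored big-endian, the bytes at ascending addresses are 04 20 E5 29.
Read back as little-endian, the first byte is least significant, giving 0x29E52004.

0x29E52004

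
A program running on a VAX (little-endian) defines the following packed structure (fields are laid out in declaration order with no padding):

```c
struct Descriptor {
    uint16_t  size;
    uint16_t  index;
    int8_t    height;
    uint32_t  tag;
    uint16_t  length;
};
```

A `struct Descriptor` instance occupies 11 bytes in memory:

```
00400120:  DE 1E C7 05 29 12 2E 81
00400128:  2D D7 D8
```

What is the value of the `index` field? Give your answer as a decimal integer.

`index` follows `size` (2 bytes), so it starts at byte offset 2 and occupies 2 bytes.
Bytes at offsets 2..3: C7 05.
In little-endian order the low byte comes first in memory.
Reassemble most-significant byte first: 05 C7 → 0x05C7.
0x05C7 = 1479.

1479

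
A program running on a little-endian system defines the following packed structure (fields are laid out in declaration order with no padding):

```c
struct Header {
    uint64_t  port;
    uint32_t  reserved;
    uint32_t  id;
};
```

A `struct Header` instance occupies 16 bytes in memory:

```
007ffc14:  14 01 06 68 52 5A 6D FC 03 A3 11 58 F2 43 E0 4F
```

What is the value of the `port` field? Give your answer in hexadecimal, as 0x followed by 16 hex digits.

`port` is the first field, at byte offset 0, occupying 8 bytes.
Bytes at offsets 0..7: 14 01 06 68 52 5A 6D FC.
In little-endian order the low byte comes first in memory.
Reassemble most-significant byte first: FC 6D 5A 52 68 06 01 14 → 0xFC6D5A5268060114.

0xFC6D5A5268060114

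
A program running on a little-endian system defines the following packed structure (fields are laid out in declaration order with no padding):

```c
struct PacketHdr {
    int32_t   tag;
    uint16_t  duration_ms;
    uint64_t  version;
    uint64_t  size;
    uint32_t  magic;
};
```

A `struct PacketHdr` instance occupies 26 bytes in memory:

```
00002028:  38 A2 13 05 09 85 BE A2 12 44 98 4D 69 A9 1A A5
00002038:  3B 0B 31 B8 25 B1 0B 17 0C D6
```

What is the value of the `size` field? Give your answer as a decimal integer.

12764811239632905498

`size` follows `tag` (4 B), `duration_ms` (2 B), `version` (8 B), so it starts at offset 4 + 2 + 8 = 14 and occupies 8 bytes.
Bytes at offsets 14..21: 1A A5 3B 0B 31 B8 25 B1.
In little-endian order the low byte comes first in memory.
Reassemble most-significant byte first: B1 25 B8 31 0B 3B A5 1A → 0xB125B8310B3BA51A.
0xB125B8310B3BA51A = 12764811239632905498.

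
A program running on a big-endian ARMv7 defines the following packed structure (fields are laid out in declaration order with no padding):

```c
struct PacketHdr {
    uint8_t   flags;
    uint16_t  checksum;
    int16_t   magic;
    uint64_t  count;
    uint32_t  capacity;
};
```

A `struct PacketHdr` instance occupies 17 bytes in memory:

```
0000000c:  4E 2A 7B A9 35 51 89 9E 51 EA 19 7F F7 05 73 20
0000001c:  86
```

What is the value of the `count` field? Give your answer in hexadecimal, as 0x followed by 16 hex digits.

`count` follows `flags` (1 B), `checksum` (2 B), `magic` (2 B), so it starts at offset 1 + 2 + 2 = 5 and occupies 8 bytes.
Bytes at offsets 5..12: 51 89 9E 51 EA 19 7F F7.
In big-endian order the high byte comes first in memory.
The bytes are already most-significant first: 0x51899E51EA197FF7.

0x51899E51EA197FF7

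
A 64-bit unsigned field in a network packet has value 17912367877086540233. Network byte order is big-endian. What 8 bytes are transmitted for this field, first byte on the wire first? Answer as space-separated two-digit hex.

17912367877086540233 in hexadecimal, padded to 64 bits, is 0xF89583AE2FDC71C9.
Split into bytes (most-significant first): F8 95 83 AE 2F DC 71 C9.
In big-endian order the high byte comes first in memory.
So the memory order matches the most-significant-first order: F8 95 83 AE 2F DC 71 C9.

F8 95 83 AE 2F DC 71 C9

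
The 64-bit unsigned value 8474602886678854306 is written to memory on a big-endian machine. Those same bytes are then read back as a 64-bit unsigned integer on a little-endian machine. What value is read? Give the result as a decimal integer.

8474602886678854306 in 64-bit hexadecimal is 0x759BD66CD0FE3AA2.
Stored big-endian, the bytes at ascending addresses are 75 9B D6 6C D0 FE 3A A2.
Read back as little-endian, the first byte is least significant, giving 0xA23AFED06CD69B75.
0xA23AFED06CD69B75 = 11689935953926200181.

11689935953926200181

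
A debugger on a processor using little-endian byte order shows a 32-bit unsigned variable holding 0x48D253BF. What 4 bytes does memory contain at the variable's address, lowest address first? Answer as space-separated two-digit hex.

Split into bytes (most-significant first): 48 D2 53 BF.
In little-endian order the low byte comes first in memory.
So at ascending addresses the bytes are BF 53 D2 48.

BF 53 D2 48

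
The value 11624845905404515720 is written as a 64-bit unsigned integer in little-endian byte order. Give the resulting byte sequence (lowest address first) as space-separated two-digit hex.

88 55 4A 88 C2 BF 53 A1

11624845905404515720 in hexadecimal, padded to 64 bits, is 0xA153BFC2884A5588.
Split into bytes (most-significant first): A1 53 BF C2 88 4A 55 88.
Little-endian: lowest address holds the least-significant byte.
So at ascending addresses the bytes are 88 55 4A 88 C2 BF 53 A1.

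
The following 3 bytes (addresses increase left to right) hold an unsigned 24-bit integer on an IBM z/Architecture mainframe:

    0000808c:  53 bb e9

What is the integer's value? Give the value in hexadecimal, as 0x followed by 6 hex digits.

In big-endian order the high byte comes first in memory.
The bytes are already most-significant first: 0x53BBE9.

0x53BBE9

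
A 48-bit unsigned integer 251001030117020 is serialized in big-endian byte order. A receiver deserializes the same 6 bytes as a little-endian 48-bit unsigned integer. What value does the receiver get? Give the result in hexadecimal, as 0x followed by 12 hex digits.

0x9C063DBB48E4

251001030117020 in 48-bit hexadecimal is 0xE448BB3D069C.
Stored big-endian, the bytes at ascending addresses are E4 48 BB 3D 06 9C.
Read back as little-endian, the first byte is least significant, giving 0x9C063DBB48E4.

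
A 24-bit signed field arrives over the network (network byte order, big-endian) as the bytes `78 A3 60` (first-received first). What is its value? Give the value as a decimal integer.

Big-endian stores the most-significant byte at the lowest address.
The bytes are already most-significant first: 0x78A360.
0x78A360 = 7906144.

7906144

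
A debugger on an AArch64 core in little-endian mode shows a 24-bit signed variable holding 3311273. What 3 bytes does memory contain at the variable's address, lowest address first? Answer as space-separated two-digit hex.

A9 86 32

3311273 in hexadecimal, padded to 24 bits, is 0x3286A9.
Split into bytes (most-significant first): 32 86 A9.
In little-endian order the low byte comes first in memory.
So at ascending addresses the bytes are A9 86 32.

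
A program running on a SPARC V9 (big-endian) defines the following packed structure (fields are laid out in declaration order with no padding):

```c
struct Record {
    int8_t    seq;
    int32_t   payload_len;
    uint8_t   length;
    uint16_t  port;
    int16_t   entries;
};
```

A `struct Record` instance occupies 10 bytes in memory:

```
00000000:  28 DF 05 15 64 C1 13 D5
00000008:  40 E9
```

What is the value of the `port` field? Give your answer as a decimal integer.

5077

`port` follows `seq` (1 B), `payload_len` (4 B), `length` (1 B), so it starts at offset 1 + 4 + 1 = 6 and occupies 2 bytes.
Bytes at offsets 6..7: 13 D5.
In big-endian order the high byte comes first in memory.
The bytes are already most-significant first: 0x13D5.
0x13D5 = 5077.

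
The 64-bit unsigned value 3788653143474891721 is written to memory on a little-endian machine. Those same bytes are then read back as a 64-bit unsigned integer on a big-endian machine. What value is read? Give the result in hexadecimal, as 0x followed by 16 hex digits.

0xC9EBFCF9F5FF9334

3788653143474891721 in 64-bit hexadecimal is 0x3493FFF5F9FCEBC9.
Stored little-endian, the bytes at ascending addresses are C9 EB FC F9 F5 FF 93 34.
Read back as big-endian, the last byte is least significant, giving 0xC9EBFCF9F5FF9334.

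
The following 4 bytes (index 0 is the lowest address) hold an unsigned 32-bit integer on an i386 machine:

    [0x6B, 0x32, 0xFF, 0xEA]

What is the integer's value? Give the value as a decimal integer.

3942593131

In little-endian order the low byte comes first in memory.
Reassemble most-significant byte first: EA FF 32 6B → 0xEAFF326B.
0xEAFF326B = 3942593131.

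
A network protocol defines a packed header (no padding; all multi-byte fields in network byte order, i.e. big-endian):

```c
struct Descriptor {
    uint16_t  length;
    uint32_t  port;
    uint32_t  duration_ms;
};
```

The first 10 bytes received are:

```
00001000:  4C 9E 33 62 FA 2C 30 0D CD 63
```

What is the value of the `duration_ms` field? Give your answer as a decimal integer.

`duration_ms` follows `length` (2 B), `port` (4 B), so it starts at offset 2 + 4 = 6 and occupies 4 bytes.
Bytes at offsets 6..9: 30 0D CD 63.
Big-endian stores the most-significant byte at the lowest address.
The bytes are already most-significant first: 0x300DCD63.
0x300DCD63 = 806210915.

806210915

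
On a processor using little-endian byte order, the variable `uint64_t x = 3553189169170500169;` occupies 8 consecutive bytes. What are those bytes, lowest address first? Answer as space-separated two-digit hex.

49 4A 2C 48 B9 76 4F 31

3553189169170500169 in hexadecimal, padded to 64 bits, is 0x314F76B9482C4A49.
Split into bytes (most-significant first): 31 4F 76 B9 48 2C 4A 49.
Little-endian: lowest address holds the least-significant byte.
So at ascending addresses the bytes are 49 4A 2C 48 B9 76 4F 31.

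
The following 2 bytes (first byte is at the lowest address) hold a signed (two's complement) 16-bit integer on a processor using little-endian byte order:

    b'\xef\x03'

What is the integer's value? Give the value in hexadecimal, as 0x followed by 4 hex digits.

Little-endian: lowest address holds the least-significant byte.
Reassemble most-significant byte first: 03 EF → 0x03EF.

0x03EF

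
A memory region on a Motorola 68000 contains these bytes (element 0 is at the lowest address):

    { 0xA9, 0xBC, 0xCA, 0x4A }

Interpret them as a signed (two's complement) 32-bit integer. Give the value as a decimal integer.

-1447245238

In big-endian order the high byte comes first in memory.
The bytes are already most-significant first: 0xA9BCCA4A.
Top bit is set, so as a signed 32-bit value this is 0xA9BCCA4A − 2^32 = -1447245238.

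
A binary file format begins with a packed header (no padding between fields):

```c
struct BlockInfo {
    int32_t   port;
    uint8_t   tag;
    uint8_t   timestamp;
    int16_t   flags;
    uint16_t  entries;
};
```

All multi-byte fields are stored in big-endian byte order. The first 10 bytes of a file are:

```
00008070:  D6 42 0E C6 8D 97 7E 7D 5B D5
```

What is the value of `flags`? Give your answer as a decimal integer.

32381

`flags` follows `port` (4 B), `tag` (1 B), `timestamp` (1 B), so it starts at offset 4 + 1 + 1 = 6 and occupies 2 bytes.
Bytes at offsets 6..7: 7E 7D.
Big-endian: lowest address holds the most-significant byte.
The bytes are already most-significant first: 0x7E7D.
0x7E7D = 32381.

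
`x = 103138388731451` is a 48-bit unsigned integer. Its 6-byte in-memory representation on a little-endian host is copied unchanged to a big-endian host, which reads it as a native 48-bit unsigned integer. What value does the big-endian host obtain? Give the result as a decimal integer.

103138388731451 in 48-bit hexadecimal is 0x5DCDC705E63B.
Stored little-endian, the bytes at ascending addresses are 3B E6 05 C7 CD 5D.
Read back as big-endian, the last byte is least significant, giving 0x3BE605C7CD5D.
0x3BE605C7CD5D = 65859125497181.

65859125497181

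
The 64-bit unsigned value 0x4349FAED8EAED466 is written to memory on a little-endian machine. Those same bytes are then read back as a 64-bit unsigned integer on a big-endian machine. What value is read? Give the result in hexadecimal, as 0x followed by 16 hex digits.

0x66D4AE8EEDFA4943

Stored little-endian, the bytes at ascending addresses are 66 D4 AE 8E ED FA 49 43.
Read back as big-endian, the last byte is least significant, giving 0x66D4AE8EEDFA4943.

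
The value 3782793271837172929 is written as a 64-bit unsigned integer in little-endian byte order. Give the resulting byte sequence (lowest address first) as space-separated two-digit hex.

3782793271837172929 in hexadecimal, padded to 64 bits, is 0x347F2E704A97A4C1.
Split into bytes (most-significant first): 34 7F 2E 70 4A 97 A4 C1.
Little-endian stores the least-significant byte at the lowest address.
So at ascending addresses the bytes are C1 A4 97 4A 70 2E 7F 34.

C1 A4 97 4A 70 2E 7F 34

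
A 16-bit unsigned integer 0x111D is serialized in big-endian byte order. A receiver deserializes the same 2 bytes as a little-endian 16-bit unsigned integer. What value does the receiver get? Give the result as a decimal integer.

Stored big-endian, the bytes at ascending addresses are 11 1D.
Read back as little-endian, the first byte is least significant, giving 0x1D11.
0x1D11 = 7441.

7441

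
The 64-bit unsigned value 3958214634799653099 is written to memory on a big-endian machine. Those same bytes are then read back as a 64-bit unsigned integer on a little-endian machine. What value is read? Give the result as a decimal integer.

16960833424961564214

3958214634799653099 in 64-bit hexadecimal is 0x36EE673D23FC60EB.
Stored big-endian, the bytes at ascending addresses are 36 EE 67 3D 23 FC 60 EB.
Read back as little-endian, the first byte is least significant, giving 0xEB60FC233D67EE36.
0xEB60FC233D67EE36 = 16960833424961564214.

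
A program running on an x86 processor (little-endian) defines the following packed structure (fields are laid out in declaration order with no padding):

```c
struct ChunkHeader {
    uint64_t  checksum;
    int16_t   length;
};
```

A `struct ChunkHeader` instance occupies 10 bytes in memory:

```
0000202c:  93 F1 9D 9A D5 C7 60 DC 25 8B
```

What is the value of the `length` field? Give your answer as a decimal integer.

-29915

`length` follows `checksum` (8 bytes), so it starts at byte offset 8 and occupies 2 bytes.
Bytes at offsets 8..9: 25 8B.
Little-endian stores the least-significant byte at the lowest address.
Reassemble most-significant byte first: 8B 25 → 0x8B25.
Top bit is set, so as a signed 16-bit value this is 0x8B25 − 2^16 = -29915.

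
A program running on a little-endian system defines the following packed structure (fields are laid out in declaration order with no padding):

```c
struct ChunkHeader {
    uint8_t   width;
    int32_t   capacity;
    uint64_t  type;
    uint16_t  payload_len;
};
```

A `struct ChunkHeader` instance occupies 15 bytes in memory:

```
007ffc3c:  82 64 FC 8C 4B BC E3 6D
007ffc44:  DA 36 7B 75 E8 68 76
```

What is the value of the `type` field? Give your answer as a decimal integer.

`type` follows `width` (1 B), `capacity` (4 B), so it starts at offset 1 + 4 = 5 and occupies 8 bytes.
Bytes at offsets 5..12: BC E3 6D DA 36 7B 75 E8.
In little-endian order the low byte comes first in memory.
Reassemble most-significant byte first: E8 75 7B 36 DA 6D E3 BC → 0xE8757B36DA6DE3BC.
0xE8757B36DA6DE3BC = 16750429864597513148.

16750429864597513148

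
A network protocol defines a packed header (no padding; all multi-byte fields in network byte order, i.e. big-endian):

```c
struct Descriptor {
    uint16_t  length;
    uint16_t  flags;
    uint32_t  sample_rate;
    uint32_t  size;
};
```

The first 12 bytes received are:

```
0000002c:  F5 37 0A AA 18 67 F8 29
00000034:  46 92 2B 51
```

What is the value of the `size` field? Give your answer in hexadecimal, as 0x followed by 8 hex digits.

0x46922B51

`size` follows `length` (2 B), `flags` (2 B), `sample_rate` (4 B), so it starts at offset 2 + 2 + 4 = 8 and occupies 4 bytes.
Bytes at offsets 8..11: 46 92 2B 51.
Big-endian stores the most-significant byte at the lowest address.
The bytes are already most-significant first: 0x46922B51.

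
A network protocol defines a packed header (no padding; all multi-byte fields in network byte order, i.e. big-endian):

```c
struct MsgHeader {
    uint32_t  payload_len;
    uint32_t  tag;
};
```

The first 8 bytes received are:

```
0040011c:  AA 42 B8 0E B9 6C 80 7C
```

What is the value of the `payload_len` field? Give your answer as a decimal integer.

`payload_len` is the first field, at byte offset 0, occupying 4 bytes.
Bytes at offsets 0..3: AA 42 B8 0E.
Big-endian: lowest address holds the most-significant byte.
The bytes are already most-significant first: 0xAA42B80E.
0xAA42B80E = 2856499214.

2856499214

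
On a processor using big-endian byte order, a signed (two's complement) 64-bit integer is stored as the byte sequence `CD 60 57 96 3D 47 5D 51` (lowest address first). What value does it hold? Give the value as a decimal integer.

-3647819395385303727

In big-endian order the high byte comes first in memory.
The bytes are already most-significant first: 0xCD6057963D475D51.
Top bit is set, so as a signed 64-bit value this is 0xCD6057963D475D51 − 2^64 = -3647819395385303727.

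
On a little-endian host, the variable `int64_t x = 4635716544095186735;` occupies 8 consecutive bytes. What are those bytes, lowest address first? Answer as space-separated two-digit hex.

4635716544095186735 in hexadecimal, padded to 64 bits, is 0x40555FA2C231EF2F.
Split into bytes (most-significant first): 40 55 5F A2 C2 31 EF 2F.
Little-endian stores the least-significant byte at the lowest address.
So at ascending addresses the bytes are 2F EF 31 C2 A2 5F 55 40.

2F EF 31 C2 A2 5F 55 40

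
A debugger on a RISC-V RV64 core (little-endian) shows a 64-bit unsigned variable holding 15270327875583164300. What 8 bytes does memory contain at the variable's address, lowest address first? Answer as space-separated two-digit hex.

15270327875583164300 in hexadecimal, padded to 64 bits, is 0xD3EB1A4C13E13F8C.
Split into bytes (most-significant first): D3 EB 1A 4C 13 E1 3F 8C.
Little-endian stores the least-significant byte at the lowest address.
So at ascending addresses the bytes are 8C 3F E1 13 4C 1A EB D3.

8C 3F E1 13 4C 1A EB D3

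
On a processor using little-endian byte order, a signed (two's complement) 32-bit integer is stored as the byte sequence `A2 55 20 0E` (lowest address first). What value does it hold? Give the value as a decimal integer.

In little-endian order the low byte comes first in memory.
Reassemble most-significant byte first: 0E 20 55 A2 → 0x0E2055A2.
0x0E2055A2 = 237000098.

237000098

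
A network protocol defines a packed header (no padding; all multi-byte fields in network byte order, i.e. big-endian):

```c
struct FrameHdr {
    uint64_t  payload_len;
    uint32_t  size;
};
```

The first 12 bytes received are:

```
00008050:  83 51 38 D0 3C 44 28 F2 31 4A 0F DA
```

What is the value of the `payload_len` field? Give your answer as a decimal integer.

9462406759097575666

`payload_len` is the first field, at byte offset 0, occupying 8 bytes.
Bytes at offsets 0..7: 83 51 38 D0 3C 44 28 F2.
Big-endian: lowest address holds the most-significant byte.
The bytes are already most-significant first: 0x835138D03C4428F2.
0x835138D03C4428F2 = 9462406759097575666.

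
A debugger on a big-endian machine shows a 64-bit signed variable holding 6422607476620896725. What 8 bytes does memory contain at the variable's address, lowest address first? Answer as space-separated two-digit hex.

6422607476620896725 in hexadecimal, padded to 64 bits, is 0x5921AF78B7C1A9D5.
Split into bytes (most-significant first): 59 21 AF 78 B7 C1 A9 D5.
Big-endian: lowest address holds the most-significant byte.
So the memory order matches the most-significant-first order: 59 21 AF 78 B7 C1 A9 D5.

59 21 AF 78 B7 C1 A9 D5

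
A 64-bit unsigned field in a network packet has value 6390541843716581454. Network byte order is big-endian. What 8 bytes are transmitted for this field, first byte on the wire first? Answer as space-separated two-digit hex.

58 AF C3 F2 C4 FF 28 4E

6390541843716581454 in hexadecimal, padded to 64 bits, is 0x58AFC3F2C4FF284E.
Split into bytes (most-significant first): 58 AF C3 F2 C4 FF 28 4E.
Big-endian: lowest address holds the most-significant byte.
So the memory order matches the most-significant-first order: 58 AF C3 F2 C4 FF 28 4E.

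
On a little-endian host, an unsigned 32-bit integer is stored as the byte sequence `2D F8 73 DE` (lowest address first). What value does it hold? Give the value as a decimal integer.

In little-endian order the low byte comes first in memory.
Reassemble most-significant byte first: DE 73 F8 2D → 0xDE73F82D.
0xDE73F82D = 3732142125.

3732142125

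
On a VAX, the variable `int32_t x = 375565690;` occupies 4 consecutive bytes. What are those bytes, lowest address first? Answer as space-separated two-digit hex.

7A AD 62 16

375565690 in hexadecimal, padded to 32 bits, is 0x1662AD7A.
Split into bytes (most-significant first): 16 62 AD 7A.
In little-endian order the low byte comes first in memory.
So at ascending addresses the bytes are 7A AD 62 16.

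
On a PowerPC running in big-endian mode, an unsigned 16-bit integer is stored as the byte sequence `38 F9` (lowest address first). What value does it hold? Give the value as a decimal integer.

In big-endian order the high byte comes first in memory.
The bytes are already most-significant first: 0x38F9.
0x38F9 = 14585.

14585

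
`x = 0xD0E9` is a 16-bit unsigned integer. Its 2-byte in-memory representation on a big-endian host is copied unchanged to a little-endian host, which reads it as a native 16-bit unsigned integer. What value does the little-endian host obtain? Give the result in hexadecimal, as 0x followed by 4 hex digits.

0xE9D0

Stored big-endian, the bytes at ascending addresses are D0 E9.
Read back as little-endian, the first byte is least significant, giving 0xE9D0.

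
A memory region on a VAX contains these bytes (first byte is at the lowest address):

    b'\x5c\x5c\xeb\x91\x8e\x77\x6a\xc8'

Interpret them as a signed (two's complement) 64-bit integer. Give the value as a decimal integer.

-4005257464375452580

In little-endian order the low byte comes first in memory.
Reassemble most-significant byte first: C8 6A 77 8E 91 EB 5C 5C → 0xC86A778E91EB5C5C.
Top bit is set, so as a signed 64-bit value this is 0xC86A778E91EB5C5C − 2^64 = -4005257464375452580.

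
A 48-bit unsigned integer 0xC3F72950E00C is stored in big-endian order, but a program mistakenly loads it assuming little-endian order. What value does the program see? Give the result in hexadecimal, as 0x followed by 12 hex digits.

Stored big-endian, the bytes at ascending addresses are C3 F7 29 50 E0 0C.
Read back as little-endian, the first byte is least significant, giving 0x0CE05029F7C3.

0x0CE05029F7C3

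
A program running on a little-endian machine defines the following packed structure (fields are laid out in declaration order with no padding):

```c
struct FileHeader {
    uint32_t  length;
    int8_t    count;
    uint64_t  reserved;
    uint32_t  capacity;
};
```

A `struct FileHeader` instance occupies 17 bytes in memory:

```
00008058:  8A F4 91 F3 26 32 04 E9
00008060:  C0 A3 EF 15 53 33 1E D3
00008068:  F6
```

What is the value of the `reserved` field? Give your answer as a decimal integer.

`reserved` follows `length` (4 B), `count` (1 B), so it starts at offset 4 + 1 = 5 and occupies 8 bytes.
Bytes at offsets 5..12: 32 04 E9 C0 A3 EF 15 53.
Little-endian stores the least-significant byte at the lowest address.
Reassemble most-significant byte first: 53 15 EF A3 C0 E9 04 32 → 0x5315EFA3C0E90432.
0x5315EFA3C0E90432 = 5986954766254146610.

5986954766254146610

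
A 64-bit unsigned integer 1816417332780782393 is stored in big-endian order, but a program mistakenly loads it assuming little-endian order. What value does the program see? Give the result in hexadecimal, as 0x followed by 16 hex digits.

1816417332780782393 in 64-bit hexadecimal is 0x193535F0BC42D339.
Stored big-endian, the bytes at ascending addresses are 19 35 35 F0 BC 42 D3 39.
Read back as little-endian, the first byte is least significant, giving 0x39D342BCF0353519.

0x39D342BCF0353519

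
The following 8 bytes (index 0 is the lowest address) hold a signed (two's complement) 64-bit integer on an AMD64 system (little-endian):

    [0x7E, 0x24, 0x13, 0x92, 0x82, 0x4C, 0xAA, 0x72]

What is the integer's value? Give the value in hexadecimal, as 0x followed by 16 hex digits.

Little-endian stores the least-significant byte at the lowest address.
Reassemble most-significant byte first: 72 AA 4C 82 92 13 24 7E → 0x72AA4C829213247E.

0x72AA4C829213247E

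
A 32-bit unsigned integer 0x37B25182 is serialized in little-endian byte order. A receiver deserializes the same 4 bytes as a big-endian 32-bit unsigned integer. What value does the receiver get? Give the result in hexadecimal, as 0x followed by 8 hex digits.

Stored little-endian, the bytes at ascending addresses are 82 51 B2 37.
Read back as big-endian, the last byte is least significant, giving 0x8251B237.

0x8251B237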